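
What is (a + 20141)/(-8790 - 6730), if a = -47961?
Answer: 1391/776 ≈ 1.7925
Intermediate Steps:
(a + 20141)/(-8790 - 6730) = (-47961 + 20141)/(-8790 - 6730) = -27820/(-15520) = -27820*(-1/15520) = 1391/776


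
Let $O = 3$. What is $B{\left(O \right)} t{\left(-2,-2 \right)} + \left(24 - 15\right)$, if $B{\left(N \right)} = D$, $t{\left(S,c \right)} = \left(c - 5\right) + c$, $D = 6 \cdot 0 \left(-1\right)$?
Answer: $9$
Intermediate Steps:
$D = 0$ ($D = 0 \left(-1\right) = 0$)
$t{\left(S,c \right)} = -5 + 2 c$ ($t{\left(S,c \right)} = \left(-5 + c\right) + c = -5 + 2 c$)
$B{\left(N \right)} = 0$
$B{\left(O \right)} t{\left(-2,-2 \right)} + \left(24 - 15\right) = 0 \left(-5 + 2 \left(-2\right)\right) + \left(24 - 15\right) = 0 \left(-5 - 4\right) + \left(24 - 15\right) = 0 \left(-9\right) + 9 = 0 + 9 = 9$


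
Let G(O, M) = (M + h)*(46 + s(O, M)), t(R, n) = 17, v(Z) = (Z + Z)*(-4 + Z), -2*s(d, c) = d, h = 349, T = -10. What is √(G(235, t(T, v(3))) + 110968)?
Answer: √84799 ≈ 291.20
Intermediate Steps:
s(d, c) = -d/2
v(Z) = 2*Z*(-4 + Z) (v(Z) = (2*Z)*(-4 + Z) = 2*Z*(-4 + Z))
G(O, M) = (46 - O/2)*(349 + M) (G(O, M) = (M + 349)*(46 - O/2) = (349 + M)*(46 - O/2) = (46 - O/2)*(349 + M))
√(G(235, t(T, v(3))) + 110968) = √((16054 + 46*17 - 349/2*235 - ½*17*235) + 110968) = √((16054 + 782 - 82015/2 - 3995/2) + 110968) = √(-26169 + 110968) = √84799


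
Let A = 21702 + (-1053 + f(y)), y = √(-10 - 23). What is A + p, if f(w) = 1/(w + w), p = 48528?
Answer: 69177 - I*√33/66 ≈ 69177.0 - 0.087039*I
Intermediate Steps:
y = I*√33 (y = √(-33) = I*√33 ≈ 5.7446*I)
f(w) = 1/(2*w)
A = 20649 - I*√33/66 (A = 21702 + (-1053 + 1/(2*((I*√33)))) = 21702 + (-1053 + (-I*√33/33)/2) = 21702 + (-1053 - I*√33/66) = 20649 - I*√33/66 ≈ 20649.0 - 0.087039*I)
A + p = (20649 - I*√33/66) + 48528 = 69177 - I*√33/66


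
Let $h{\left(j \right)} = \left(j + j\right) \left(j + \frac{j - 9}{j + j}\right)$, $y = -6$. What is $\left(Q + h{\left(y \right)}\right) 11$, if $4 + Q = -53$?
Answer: $0$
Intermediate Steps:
$Q = -57$ ($Q = -4 - 53 = -57$)
$h{\left(j \right)} = 2 j \left(j + \frac{-9 + j}{2 j}\right)$
$\left(Q + h{\left(y \right)}\right) 11 = \left(-57 - \left(15 - 72\right)\right) 11 = \left(-57 - -57\right) 11 = \left(-57 + 57\right) 11 = 0 \cdot 11 = 0$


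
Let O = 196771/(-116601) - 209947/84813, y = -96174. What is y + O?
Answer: -317044280814544/3296426871 ≈ -96178.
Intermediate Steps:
O = -13722922990/3296426871 (O = 196771*(-1/116601) - 209947*1/84813 = -196771/116601 - 209947/84813 = -13722922990/3296426871 ≈ -4.1630)
y + O = -96174 - 13722922990/3296426871 = -317044280814544/3296426871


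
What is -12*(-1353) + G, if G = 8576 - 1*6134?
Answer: 18678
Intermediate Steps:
G = 2442 (G = 8576 - 6134 = 2442)
-12*(-1353) + G = -12*(-1353) + 2442 = 16236 + 2442 = 18678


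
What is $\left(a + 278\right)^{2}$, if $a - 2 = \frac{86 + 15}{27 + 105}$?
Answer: $\frac{1373517721}{17424} \approx 78829.0$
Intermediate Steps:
$a = \frac{365}{132}$ ($a = 2 + \frac{86 + 15}{27 + 105} = 2 + \frac{101}{132} = \frac{365}{132} \approx 2.7652$)
$\left(a + 278\right)^{2} = \left(\frac{365}{132} + 278\right)^{2} = \left(\frac{37061}{132}\right)^{2} = \frac{1373517721}{17424}$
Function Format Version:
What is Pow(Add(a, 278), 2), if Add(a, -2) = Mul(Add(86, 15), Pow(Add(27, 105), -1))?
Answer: Rational(1373517721, 17424) ≈ 78829.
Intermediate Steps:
a = Rational(365, 132) (a = Add(2, Mul(Add(86, 15), Pow(Add(27, 105), -1))) = Add(2, Mul(101, Pow(132, -1))) = Add(2, Mul(101, Rational(1, 132))) = Add(2, Rational(101, 132)) = Rational(365, 132) ≈ 2.7652)
Pow(Add(a, 278), 2) = Pow(Add(Rational(365, 132), 278), 2) = Pow(Rational(37061, 132), 2) = Rational(1373517721, 17424)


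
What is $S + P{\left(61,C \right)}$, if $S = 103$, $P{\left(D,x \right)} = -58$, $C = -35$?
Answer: $45$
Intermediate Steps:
$S + P{\left(61,C \right)} = 103 - 58 = 45$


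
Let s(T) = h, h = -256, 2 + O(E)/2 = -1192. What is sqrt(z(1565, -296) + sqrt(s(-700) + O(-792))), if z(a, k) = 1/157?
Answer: sqrt(157 + 49298*I*sqrt(661))/157 ≈ 5.0708 + 5.0702*I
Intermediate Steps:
O(E) = -2388 (O(E) = -4 + 2*(-1192) = -4 - 2384 = -2388)
z(a, k) = 1/157
s(T) = -256
sqrt(z(1565, -296) + sqrt(s(-700) + O(-792))) = sqrt(1/157 + sqrt(-256 - 2388)) = sqrt(1/157 + sqrt(-2644)) = sqrt(1/157 + 2*I*sqrt(661))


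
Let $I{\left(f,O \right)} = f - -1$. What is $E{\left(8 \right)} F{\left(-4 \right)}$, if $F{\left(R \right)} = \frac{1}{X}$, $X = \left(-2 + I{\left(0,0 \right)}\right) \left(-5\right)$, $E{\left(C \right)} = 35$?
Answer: $7$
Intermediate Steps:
$I{\left(f,O \right)} = 1 + f$ ($I{\left(f,O \right)} = f + 1 = 1 + f$)
$X = 5$ ($X = \left(-2 + \left(1 + 0\right)\right) \left(-5\right) = \left(-2 + 1\right) \left(-5\right) = \left(-1\right) \left(-5\right) = 5$)
$F{\left(R \right)} = \frac{1}{5}$
$E{\left(8 \right)} F{\left(-4 \right)} = 35 \cdot \frac{1}{5} = 7$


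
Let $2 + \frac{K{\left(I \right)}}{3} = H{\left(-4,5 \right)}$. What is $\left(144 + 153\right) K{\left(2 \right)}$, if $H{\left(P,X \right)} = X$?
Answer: $2673$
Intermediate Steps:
$K{\left(I \right)} = 9$ ($K{\left(I \right)} = -6 + 3 \cdot 5 = -6 + 15 = 9$)
$\left(144 + 153\right) K{\left(2 \right)} = \left(144 + 153\right) 9 = 297 \cdot 9 = 2673$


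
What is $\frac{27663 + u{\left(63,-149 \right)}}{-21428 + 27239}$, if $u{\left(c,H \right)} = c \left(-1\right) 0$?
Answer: $\frac{9221}{1937} \approx 4.7605$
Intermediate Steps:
$u{\left(c,H \right)} = 0$ ($u{\left(c,H \right)} = - c 0 = 0$)
$\frac{27663 + u{\left(63,-149 \right)}}{-21428 + 27239} = \frac{27663 + 0}{-21428 + 27239} = \frac{27663}{5811} = 27663 \cdot \frac{1}{5811} = \frac{9221}{1937}$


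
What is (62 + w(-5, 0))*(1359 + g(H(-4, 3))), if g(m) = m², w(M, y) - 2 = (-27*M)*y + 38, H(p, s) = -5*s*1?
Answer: 161568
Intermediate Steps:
H(p, s) = -5*s
w(M, y) = 40 - 27*M*y (w(M, y) = 2 + ((-27*M)*y + 38) = 2 + (-27*M*y + 38) = 2 + (38 - 27*M*y) = 40 - 27*M*y)
(62 + w(-5, 0))*(1359 + g(H(-4, 3))) = (62 + (40 - 27*(-5)*0))*(1359 + (-5*3)²) = (62 + (40 + 0))*(1359 + (-15)²) = (62 + 40)*(1359 + 225) = 102*1584 = 161568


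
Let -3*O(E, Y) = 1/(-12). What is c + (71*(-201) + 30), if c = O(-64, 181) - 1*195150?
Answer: -7538075/36 ≈ -2.0939e+5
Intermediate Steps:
O(E, Y) = 1/36 (O(E, Y) = -⅓/(-12) = -⅓*(-1/12) = 1/36)
c = -7025399/36 (c = 1/36 - 1*195150 = 1/36 - 195150 = -7025399/36 ≈ -1.9515e+5)
c + (71*(-201) + 30) = -7025399/36 + (71*(-201) + 30) = -7025399/36 + (-14271 + 30) = -7025399/36 - 14241 = -7538075/36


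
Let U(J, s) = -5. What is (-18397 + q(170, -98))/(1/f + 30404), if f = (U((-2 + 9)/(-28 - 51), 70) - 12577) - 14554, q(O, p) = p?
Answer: -501880320/825042943 ≈ -0.60831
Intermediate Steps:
f = -27136 (f = (-5 - 12577) - 14554 = -12582 - 14554 = -27136)
(-18397 + q(170, -98))/(1/f + 30404) = (-18397 - 98)/(1/(-27136) + 30404) = -18495/(-1/27136 + 30404) = -18495/825042943/27136 = -18495*27136/825042943 = -501880320/825042943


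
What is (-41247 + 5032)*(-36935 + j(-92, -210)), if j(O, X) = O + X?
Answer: 1348537955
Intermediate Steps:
(-41247 + 5032)*(-36935 + j(-92, -210)) = (-41247 + 5032)*(-36935 + (-92 - 210)) = -36215*(-36935 - 302) = -36215*(-37237) = 1348537955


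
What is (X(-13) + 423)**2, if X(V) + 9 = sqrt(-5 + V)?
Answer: 171378 + 2484*I*sqrt(2) ≈ 1.7138e+5 + 3512.9*I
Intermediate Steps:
X(V) = -9 + sqrt(-5 + V)
(X(-13) + 423)**2 = ((-9 + sqrt(-5 - 13)) + 423)**2 = ((-9 + sqrt(-18)) + 423)**2 = ((-9 + 3*I*sqrt(2)) + 423)**2 = (414 + 3*I*sqrt(2))**2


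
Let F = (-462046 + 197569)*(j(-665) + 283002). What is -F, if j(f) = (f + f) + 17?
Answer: 74500261653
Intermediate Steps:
j(f) = 17 + 2*f (j(f) = 2*f + 17 = 17 + 2*f)
F = -74500261653 (F = (-462046 + 197569)*((17 + 2*(-665)) + 283002) = -264477*((17 - 1330) + 283002) = -264477*(-1313 + 283002) = -264477*281689 = -74500261653)
-F = -1*(-74500261653) = 74500261653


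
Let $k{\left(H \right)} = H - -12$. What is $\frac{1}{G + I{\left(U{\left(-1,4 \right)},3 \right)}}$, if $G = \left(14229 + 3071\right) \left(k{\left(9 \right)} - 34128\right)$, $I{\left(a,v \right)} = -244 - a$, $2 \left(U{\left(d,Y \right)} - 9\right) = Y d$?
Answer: $- \frac{1}{590051351} \approx -1.6948 \cdot 10^{-9}$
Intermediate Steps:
$U{\left(d,Y \right)} = 9 + \frac{Y d}{2}$
$k{\left(H \right)} = 12 + H$ ($k{\left(H \right)} = H + 12 = 12 + H$)
$G = -590051100$ ($G = \left(14229 + 3071\right) \left(\left(12 + 9\right) - 34128\right) = 17300 \left(21 - 34128\right) = 17300 \left(-34107\right) = -590051100$)
$\frac{1}{G + I{\left(U{\left(-1,4 \right)},3 \right)}} = \frac{1}{-590051100 - \left(253 + \frac{1}{2} \cdot 4 \left(-1\right)\right)} = \frac{1}{-590051100 - 251} = \frac{1}{-590051351} = - \frac{1}{590051351}$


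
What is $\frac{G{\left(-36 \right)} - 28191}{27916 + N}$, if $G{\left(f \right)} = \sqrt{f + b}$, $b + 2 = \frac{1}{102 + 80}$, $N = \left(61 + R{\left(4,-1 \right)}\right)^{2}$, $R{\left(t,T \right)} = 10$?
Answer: $- \frac{28191}{32957} + \frac{i \sqrt{1258530}}{5998174} \approx -0.85539 + 0.00018703 i$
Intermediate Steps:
$N = 5041$ ($N = \left(61 + 10\right)^{2} = 71^{2} = 5041$)
$b = - \frac{363}{182}$ ($b = -2 + \frac{1}{102 + 80} = -2 + \frac{1}{182} = - \frac{363}{182} \approx -1.9945$)
$G{\left(f \right)} = \sqrt{- \frac{363}{182} + f}$ ($G{\left(f \right)} = \sqrt{f - \frac{363}{182}} = \sqrt{- \frac{363}{182} + f}$)
$\frac{G{\left(-36 \right)} - 28191}{27916 + N} = \frac{\frac{\sqrt{-66066 + 33124 \left(-36\right)}}{182} - 28191}{27916 + 5041} = \frac{\frac{\sqrt{-66066 - 1192464}}{182} - 28191}{32957} = \left(\frac{\sqrt{-1258530}}{182} - 28191\right) \frac{1}{32957} = \left(\frac{i \sqrt{1258530}}{182} - 28191\right) \frac{1}{32957} = \left(-28191 + \frac{i \sqrt{1258530}}{182}\right) \frac{1}{32957} = - \frac{28191}{32957} + \frac{i \sqrt{1258530}}{5998174}$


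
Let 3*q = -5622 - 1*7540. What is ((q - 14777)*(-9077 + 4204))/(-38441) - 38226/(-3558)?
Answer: -165402166844/68386539 ≈ -2418.6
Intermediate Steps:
q = -13162/3 (q = (-5622 - 1*7540)/3 = (-5622 - 7540)/3 = (1/3)*(-13162) = -13162/3 ≈ -4387.3)
((q - 14777)*(-9077 + 4204))/(-38441) - 38226/(-3558) = ((-13162/3 - 14777)*(-9077 + 4204))/(-38441) - 38226/(-3558) = -57493/3*(-4873)*(-1/38441) - 38226*(-1/3558) = (280163389/3)*(-1/38441) + 6371/593 = -280163389/115323 + 6371/593 = -165402166844/68386539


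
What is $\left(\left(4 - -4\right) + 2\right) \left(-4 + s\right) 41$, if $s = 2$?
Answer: $-820$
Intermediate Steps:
$\left(\left(4 - -4\right) + 2\right) \left(-4 + s\right) 41 = \left(\left(4 - -4\right) + 2\right) \left(-4 + 2\right) 41 = \left(\left(4 + 4\right) + 2\right) \left(-2\right) 41 = \left(8 + 2\right) \left(-2\right) 41 = 10 \left(-2\right) 41 = \left(-20\right) 41 = -820$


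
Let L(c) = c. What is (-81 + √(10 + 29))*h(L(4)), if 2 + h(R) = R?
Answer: -162 + 2*√39 ≈ -149.51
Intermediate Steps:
h(R) = -2 + R
(-81 + √(10 + 29))*h(L(4)) = (-81 + √(10 + 29))*(-2 + 4) = (-81 + √39)*2 = -162 + 2*√39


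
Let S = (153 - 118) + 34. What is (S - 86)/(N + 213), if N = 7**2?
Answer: -17/262 ≈ -0.064885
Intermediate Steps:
N = 49
S = 69 (S = 35 + 34 = 69)
(S - 86)/(N + 213) = (69 - 86)/(49 + 213) = -17/262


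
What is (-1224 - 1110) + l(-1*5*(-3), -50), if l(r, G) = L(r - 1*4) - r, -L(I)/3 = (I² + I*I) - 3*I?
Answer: -2976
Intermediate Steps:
L(I) = -6*I² + 9*I (L(I) = -3*((I² + I*I) - 3*I) = -3*((I² + I²) - 3*I) = -3*(2*I² - 3*I) = -3*(-3*I + 2*I²) = -6*I² + 9*I)
l(r, G) = -r + 3*(-4 + r)*(11 - 2*r) (l(r, G) = 3*(r - 1*4)*(3 - 2*(r - 1*4)) - r = 3*(r - 4)*(3 - 2*(r - 4)) - r = 3*(-4 + r)*(3 - 2*(-4 + r)) - r = 3*(-4 + r)*(3 + (8 - 2*r)) - r = 3*(-4 + r)*(11 - 2*r) - r = -r + 3*(-4 + r)*(11 - 2*r))
(-1224 - 1110) + l(-1*5*(-3), -50) = (-1224 - 1110) + (-132 - 6*(-1*5*(-3))² + 56*(-1*5*(-3))) = -2334 + (-132 - 6*(-5*(-3))² + 56*(-5*(-3))) = -2334 + (-132 - 6*15² + 56*15) = -2334 + (-132 - 6*225 + 840) = -2334 + (-132 - 1350 + 840) = -2334 - 642 = -2976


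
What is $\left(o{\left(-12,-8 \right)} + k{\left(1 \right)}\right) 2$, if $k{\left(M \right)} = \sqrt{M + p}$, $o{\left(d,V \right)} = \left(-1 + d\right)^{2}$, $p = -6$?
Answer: $338 + 2 i \sqrt{5} \approx 338.0 + 4.4721 i$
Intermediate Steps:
$k{\left(M \right)} = \sqrt{-6 + M}$ ($k{\left(M \right)} = \sqrt{M - 6} = \sqrt{-6 + M}$)
$\left(o{\left(-12,-8 \right)} + k{\left(1 \right)}\right) 2 = \left(\left(-1 - 12\right)^{2} + \sqrt{-6 + 1}\right) 2 = \left(\left(-13\right)^{2} + \sqrt{-5}\right) 2 = \left(169 + i \sqrt{5}\right) 2 = 338 + 2 i \sqrt{5}$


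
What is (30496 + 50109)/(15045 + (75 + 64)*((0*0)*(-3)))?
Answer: 16121/3009 ≈ 5.3576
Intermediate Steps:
(30496 + 50109)/(15045 + (75 + 64)*((0*0)*(-3))) = 80605/(15045 + 139*(0*(-3))) = 80605/(15045 + 139*0) = 80605/(15045 + 0) = 80605/15045 = 80605*(1/15045) = 16121/3009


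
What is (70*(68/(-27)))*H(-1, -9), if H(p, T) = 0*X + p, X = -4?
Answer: 4760/27 ≈ 176.30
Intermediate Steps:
H(p, T) = p (H(p, T) = 0*(-4) + p = 0 + p = p)
(70*(68/(-27)))*H(-1, -9) = (70*(68/(-27)))*(-1) = (70*(68*(-1/27)))*(-1) = (70*(-68/27))*(-1) = -4760/27*(-1) = 4760/27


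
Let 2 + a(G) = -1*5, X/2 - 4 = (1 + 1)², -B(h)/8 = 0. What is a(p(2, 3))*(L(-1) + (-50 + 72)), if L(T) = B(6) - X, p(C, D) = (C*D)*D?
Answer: -42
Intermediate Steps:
B(h) = 0 (B(h) = -8*0 = 0)
p(C, D) = C*D²
X = 16 (X = 8 + 2*(1 + 1)² = 8 + 2*2² = 8 + 2*4 = 8 + 8 = 16)
L(T) = -16 (L(T) = 0 - 1*16 = 0 - 16 = -16)
a(G) = -7 (a(G) = -2 - 1*5 = -2 - 5 = -7)
a(p(2, 3))*(L(-1) + (-50 + 72)) = -7*(-16 + (-50 + 72)) = -7*(-16 + 22) = -7*6 = -42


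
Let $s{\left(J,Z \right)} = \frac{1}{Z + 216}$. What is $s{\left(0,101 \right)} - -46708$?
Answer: $\frac{14806437}{317} \approx 46708.0$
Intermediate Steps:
$s{\left(J,Z \right)} = \frac{1}{216 + Z}$
$s{\left(0,101 \right)} - -46708 = \frac{1}{216 + 101} - -46708 = \frac{1}{317} + 46708 = \frac{14806437}{317}$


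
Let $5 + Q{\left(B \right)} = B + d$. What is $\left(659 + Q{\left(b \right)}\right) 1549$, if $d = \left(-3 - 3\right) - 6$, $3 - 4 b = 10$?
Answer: $\frac{3966989}{4} \approx 9.9175 \cdot 10^{5}$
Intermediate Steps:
$b = - \frac{7}{4}$ ($b = \frac{3}{4} - \frac{5}{2} = - \frac{7}{4} \approx -1.75$)
$d = -12$ ($d = -6 - 6 = -12$)
$Q{\left(B \right)} = -17 + B$ ($Q{\left(B \right)} = -5 + \left(B - 12\right) = -5 + \left(-12 + B\right) = -17 + B$)
$\left(659 + Q{\left(b \right)}\right) 1549 = \left(659 - \frac{75}{4}\right) 1549 = \frac{2561}{4} \cdot 1549 = \frac{3966989}{4}$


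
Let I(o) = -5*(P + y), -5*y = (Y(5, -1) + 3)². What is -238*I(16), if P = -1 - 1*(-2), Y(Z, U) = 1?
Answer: -2618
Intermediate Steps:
y = -16/5 (y = -(1 + 3)²/5 = -⅕*4² = -⅕*16 = -16/5 ≈ -3.2000)
P = 1 (P = -1 + 2 = 1)
I(o) = 11 (I(o) = -5*(1 - 16/5) = -5*(-11/5) = 11)
-238*I(16) = -238*11 = -2618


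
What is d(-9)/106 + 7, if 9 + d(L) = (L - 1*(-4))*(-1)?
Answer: 369/53 ≈ 6.9623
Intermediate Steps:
d(L) = -13 - L (d(L) = -9 + (L - 1*(-4))*(-1) = -9 + (L + 4)*(-1) = -9 + (4 + L)*(-1) = -9 + (-4 - L) = -13 - L)
d(-9)/106 + 7 = (-13 - 1*(-9))/106 + 7 = (-13 + 9)/106 + 7 = (1/106)*(-4) + 7 = -2/53 + 7 = 369/53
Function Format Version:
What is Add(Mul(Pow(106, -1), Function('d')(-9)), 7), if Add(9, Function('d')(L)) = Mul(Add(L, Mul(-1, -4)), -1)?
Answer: Rational(369, 53) ≈ 6.9623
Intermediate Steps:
Function('d')(L) = Add(-13, Mul(-1, L)) (Function('d')(L) = Add(-9, Mul(Add(L, Mul(-1, -4)), -1)) = Add(-9, Mul(Add(L, 4), -1)) = Add(-9, Mul(Add(4, L), -1)) = Add(-9, Add(-4, Mul(-1, L))) = Add(-13, Mul(-1, L)))
Add(Mul(Pow(106, -1), Function('d')(-9)), 7) = Add(Mul(Pow(106, -1), Add(-13, Mul(-1, -9))), 7) = Add(Mul(Rational(1, 106), Add(-13, 9)), 7) = Add(Mul(Rational(1, 106), -4), 7) = Add(Rational(-2, 53), 7) = Rational(369, 53)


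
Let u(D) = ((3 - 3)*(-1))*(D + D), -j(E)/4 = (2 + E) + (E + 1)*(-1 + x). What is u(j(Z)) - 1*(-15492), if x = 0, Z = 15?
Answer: 15492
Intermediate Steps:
j(E) = -4 (j(E) = -4*((2 + E) + (E + 1)*(-1 + 0)) = -4*((2 + E) + (1 + E)*(-1)) = -4*((2 + E) + (-1 - E)) = -4*1 = -4)
u(D) = 0 (u(D) = (0*(-1))*(2*D) = 0*(2*D) = 0)
u(j(Z)) - 1*(-15492) = 0 - 1*(-15492) = 0 + 15492 = 15492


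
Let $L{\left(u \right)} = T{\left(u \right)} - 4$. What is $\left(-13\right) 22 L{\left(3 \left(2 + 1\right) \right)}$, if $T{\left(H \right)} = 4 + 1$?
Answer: $-286$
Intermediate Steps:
$T{\left(H \right)} = 5$
$L{\left(u \right)} = 1$ ($L{\left(u \right)} = 5 - 4 = 1$)
$\left(-13\right) 22 L{\left(3 \left(2 + 1\right) \right)} = \left(-13\right) 22 \cdot 1 = \left(-286\right) 1 = -286$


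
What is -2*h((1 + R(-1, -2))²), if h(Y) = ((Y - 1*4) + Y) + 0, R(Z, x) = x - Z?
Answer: 8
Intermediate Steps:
h(Y) = -4 + 2*Y (h(Y) = ((Y - 4) + Y) + 0 = ((-4 + Y) + Y) + 0 = (-4 + 2*Y) + 0 = -4 + 2*Y)
-2*h((1 + R(-1, -2))²) = -2*(-4 + 2*(1 + (-2 - 1*(-1)))²) = -2*(-4 + 2*(1 + (-2 + 1))²) = -2*(-4 + 2*(1 - 1)²) = -2*(-4 + 2*0²) = -2*(-4 + 2*0) = -2*(-4 + 0) = -2*(-4) = 8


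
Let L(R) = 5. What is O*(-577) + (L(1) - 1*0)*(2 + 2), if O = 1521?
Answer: -877597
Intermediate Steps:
O*(-577) + (L(1) - 1*0)*(2 + 2) = 1521*(-577) + (5 - 1*0)*(2 + 2) = -877617 + (5 + 0)*4 = -877617 + 5*4 = -877617 + 20 = -877597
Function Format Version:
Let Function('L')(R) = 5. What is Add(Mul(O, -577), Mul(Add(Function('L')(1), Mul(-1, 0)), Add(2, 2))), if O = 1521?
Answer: -877597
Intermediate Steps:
Add(Mul(O, -577), Mul(Add(Function('L')(1), Mul(-1, 0)), Add(2, 2))) = Add(Mul(1521, -577), Mul(Add(5, Mul(-1, 0)), Add(2, 2))) = Add(-877617, Mul(Add(5, 0), 4)) = Add(-877617, Mul(5, 4)) = Add(-877617, 20) = -877597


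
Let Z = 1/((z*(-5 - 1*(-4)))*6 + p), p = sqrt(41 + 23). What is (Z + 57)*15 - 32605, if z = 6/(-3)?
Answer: -126997/4 ≈ -31749.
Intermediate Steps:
z = -2 (z = 6*(-1/3) = -2)
p = 8 (p = sqrt(64) = 8)
Z = 1/20 (Z = 1/(-2*(-5 - 1*(-4))*6 + 8) = 1/(-2*(-5 + 4)*6 + 8) = 1/(-2*(-1)*6 + 8) = 1/(2*6 + 8) = 1/(12 + 8) = 1/20 ≈ 0.050000)
(Z + 57)*15 - 32605 = (1/20 + 57)*15 - 32605 = (1141/20)*15 - 32605 = 3423/4 - 32605 = -126997/4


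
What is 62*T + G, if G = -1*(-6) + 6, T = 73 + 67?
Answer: 8692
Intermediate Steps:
T = 140
G = 12 (G = 6 + 6 = 12)
62*T + G = 62*140 + 12 = 8680 + 12 = 8692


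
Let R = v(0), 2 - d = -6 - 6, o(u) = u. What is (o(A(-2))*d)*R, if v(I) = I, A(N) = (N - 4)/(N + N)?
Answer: 0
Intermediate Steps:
A(N) = (-4 + N)/(2*N) (A(N) = (-4 + N)/((2*N)) = (-4 + N)*(1/(2*N)) = (-4 + N)/(2*N))
d = 14 (d = 2 - (-6 - 6) = 2 - 1*(-12) = 2 + 12 = 14)
R = 0
(o(A(-2))*d)*R = (((½)*(-4 - 2)/(-2))*14)*0 = (((½)*(-½)*(-6))*14)*0 = ((3/2)*14)*0 = 21*0 = 0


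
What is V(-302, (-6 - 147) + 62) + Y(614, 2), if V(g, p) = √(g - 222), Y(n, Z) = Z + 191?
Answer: 193 + 2*I*√131 ≈ 193.0 + 22.891*I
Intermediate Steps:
Y(n, Z) = 191 + Z
V(g, p) = √(-222 + g)
V(-302, (-6 - 147) + 62) + Y(614, 2) = √(-222 - 302) + (191 + 2) = √(-524) + 193 = 2*I*√131 + 193 = 193 + 2*I*√131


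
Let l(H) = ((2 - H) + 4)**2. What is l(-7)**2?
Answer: 28561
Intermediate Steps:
l(H) = (6 - H)**2
l(-7)**2 = ((-6 - 7)**2)**2 = ((-13)**2)**2 = 169**2 = 28561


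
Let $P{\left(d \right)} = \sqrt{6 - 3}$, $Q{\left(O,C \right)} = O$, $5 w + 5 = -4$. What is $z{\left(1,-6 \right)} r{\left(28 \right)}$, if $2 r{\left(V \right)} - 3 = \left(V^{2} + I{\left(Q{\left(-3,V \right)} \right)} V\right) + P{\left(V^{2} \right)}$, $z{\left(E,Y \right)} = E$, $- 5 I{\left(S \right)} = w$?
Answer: $\frac{19927}{50} + \frac{\sqrt{3}}{2} \approx 399.41$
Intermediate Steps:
$w = - \frac{9}{5}$ ($w = -1 + \frac{1}{5} \left(-4\right) = -1 - \frac{4}{5} = - \frac{9}{5} \approx -1.8$)
$I{\left(S \right)} = \frac{9}{25}$ ($I{\left(S \right)} = \left(- \frac{1}{5}\right) \left(- \frac{9}{5}\right) = \frac{9}{25}$)
$P{\left(d \right)} = \sqrt{3}$
$r{\left(V \right)} = \frac{3}{2} + \frac{\sqrt{3}}{2} + \frac{V^{2}}{2} + \frac{9 V}{50}$ ($r{\left(V \right)} = \frac{3}{2} + \frac{\left(V^{2} + \frac{9 V}{25}\right) + \sqrt{3}}{2} = \frac{3}{2} + \frac{\sqrt{3} + V^{2} + \frac{9 V}{25}}{2} = \frac{3}{2} + \left(\frac{\sqrt{3}}{2} + \frac{V^{2}}{2} + \frac{9 V}{50}\right) = \frac{3}{2} + \frac{\sqrt{3}}{2} + \frac{V^{2}}{2} + \frac{9 V}{50}$)
$z{\left(1,-6 \right)} r{\left(28 \right)} = 1 \left(\frac{3}{2} + \frac{\sqrt{3}}{2} + \frac{28^{2}}{2} + \frac{9}{50} \cdot 28\right) = 1 \left(\frac{3}{2} + \frac{\sqrt{3}}{2} + \frac{1}{2} \cdot 784 + \frac{126}{25}\right) = 1 \left(\frac{3}{2} + \frac{\sqrt{3}}{2} + 392 + \frac{126}{25}\right) = 1 \left(\frac{19927}{50} + \frac{\sqrt{3}}{2}\right) = \frac{19927}{50} + \frac{\sqrt{3}}{2}$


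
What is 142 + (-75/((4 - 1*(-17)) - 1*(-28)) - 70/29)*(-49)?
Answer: 9723/29 ≈ 335.28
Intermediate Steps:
142 + (-75/((4 - 1*(-17)) - 1*(-28)) - 70/29)*(-49) = 142 + (-75/((4 + 17) + 28) - 70*1/29)*(-49) = 142 + (-75/(21 + 28) - 70/29)*(-49) = 142 + (-75/49 - 70/29)*(-49) = 142 - 5605/1421*(-49) = 142 + 5605/29 = 9723/29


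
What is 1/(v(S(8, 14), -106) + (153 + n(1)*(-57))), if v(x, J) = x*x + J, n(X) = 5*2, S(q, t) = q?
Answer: -1/459 ≈ -0.0021787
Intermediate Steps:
n(X) = 10
v(x, J) = J + x² (v(x, J) = x² + J = J + x²)
1/(v(S(8, 14), -106) + (153 + n(1)*(-57))) = 1/((-106 + 8²) + (153 + 10*(-57))) = 1/((-106 + 64) + (153 - 570)) = 1/(-42 - 417) = 1/(-459) = -1/459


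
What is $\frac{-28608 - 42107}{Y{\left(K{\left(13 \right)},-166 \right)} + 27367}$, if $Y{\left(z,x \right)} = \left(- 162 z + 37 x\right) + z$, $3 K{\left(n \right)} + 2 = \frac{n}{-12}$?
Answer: $- \frac{2545740}{770057} \approx -3.3059$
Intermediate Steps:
$K{\left(n \right)} = - \frac{2}{3} - \frac{n}{36}$ ($K{\left(n \right)} = - \frac{2}{3} + \frac{n \frac{1}{-12}}{3} = - \frac{2}{3} + \frac{n \left(- \frac{1}{12}\right)}{3} = - \frac{2}{3} + \frac{\left(- \frac{1}{12}\right) n}{3} = - \frac{2}{3} - \frac{n}{36}$)
$Y{\left(z,x \right)} = - 161 z + 37 x$
$\frac{-28608 - 42107}{Y{\left(K{\left(13 \right)},-166 \right)} + 27367} = \frac{-28608 - 42107}{\left(- 161 \left(- \frac{2}{3} - \frac{13}{36}\right) + 37 \left(-166\right)\right) + 27367} = - \frac{70715}{\left(- 161 \left(- \frac{2}{3} - \frac{13}{36}\right) - 6142\right) + 27367} = - \frac{70715}{\left(\left(-161\right) \left(- \frac{37}{36}\right) - 6142\right) + 27367} = - \frac{70715}{\left(\frac{5957}{36} - 6142\right) + 27367} = - \frac{70715}{- \frac{215155}{36} + 27367} = - \frac{70715}{\frac{770057}{36}} = \left(-70715\right) \frac{36}{770057} = - \frac{2545740}{770057}$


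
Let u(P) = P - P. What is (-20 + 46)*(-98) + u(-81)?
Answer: -2548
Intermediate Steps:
u(P) = 0
(-20 + 46)*(-98) + u(-81) = (-20 + 46)*(-98) + 0 = 26*(-98) + 0 = -2548 + 0 = -2548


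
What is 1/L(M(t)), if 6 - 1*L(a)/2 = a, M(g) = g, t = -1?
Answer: 1/14 ≈ 0.071429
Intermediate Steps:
L(a) = 12 - 2*a
1/L(M(t)) = 1/(12 - 2*(-1)) = 1/(12 + 2) = 1/14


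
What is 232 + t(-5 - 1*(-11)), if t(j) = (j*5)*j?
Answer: 412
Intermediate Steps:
t(j) = 5*j**2 (t(j) = (5*j)*j = 5*j**2)
232 + t(-5 - 1*(-11)) = 232 + 5*(-5 - 1*(-11))**2 = 232 + 5*(-5 + 11)**2 = 232 + 5*6**2 = 232 + 5*36 = 232 + 180 = 412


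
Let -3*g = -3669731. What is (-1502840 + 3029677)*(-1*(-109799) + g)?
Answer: 6106016598136/3 ≈ 2.0353e+12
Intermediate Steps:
g = 3669731/3 (g = -⅓*(-3669731) = 3669731/3 ≈ 1.2232e+6)
(-1502840 + 3029677)*(-1*(-109799) + g) = (-1502840 + 3029677)*(-1*(-109799) + 3669731/3) = 1526837*(109799 + 3669731/3) = 1526837*(3999128/3) = 6106016598136/3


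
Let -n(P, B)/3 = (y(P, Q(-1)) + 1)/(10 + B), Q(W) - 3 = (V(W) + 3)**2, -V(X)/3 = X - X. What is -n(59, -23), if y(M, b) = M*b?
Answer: -2127/13 ≈ -163.62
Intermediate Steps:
V(X) = 0 (V(X) = -3*(X - X) = -3*0 = 0)
Q(W) = 12 (Q(W) = 3 + (0 + 3)**2 = 3 + 3**2 = 3 + 9 = 12)
n(P, B) = -3*(1 + 12*P)/(10 + B) (n(P, B) = -3*(P*12 + 1)/(10 + B) = -3*(12*P + 1)/(10 + B) = -3*(1 + 12*P)/(10 + B))
-n(59, -23) = -3*(-1 - 12*59)/(10 - 23) = -3*(-1 - 708)/(-13) = -3*(-1)*(-709)/13 = -1*2127/13 = -2127/13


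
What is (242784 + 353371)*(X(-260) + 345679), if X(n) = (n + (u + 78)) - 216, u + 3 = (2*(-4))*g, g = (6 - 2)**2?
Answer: 205762898250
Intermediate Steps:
g = 16 (g = 4**2 = 16)
u = -131 (u = -3 + (2*(-4))*16 = -3 - 8*16 = -3 - 128 = -131)
X(n) = -269 + n (X(n) = (n + (-131 + 78)) - 216 = (n - 53) - 216 = (-53 + n) - 216 = -269 + n)
(242784 + 353371)*(X(-260) + 345679) = (242784 + 353371)*((-269 - 260) + 345679) = 596155*(-529 + 345679) = 596155*345150 = 205762898250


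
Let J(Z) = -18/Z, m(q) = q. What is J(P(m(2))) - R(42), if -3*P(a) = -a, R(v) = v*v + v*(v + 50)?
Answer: -5655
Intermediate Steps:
R(v) = v**2 + v*(50 + v)
P(a) = a/3 (P(a) = -(-1)*a/3 = a/3)
J(P(m(2))) - R(42) = -18/((1/3)*2) - 2*42*(25 + 42) = -18/2/3 - 2*42*67 = -18*3/2 - 1*5628 = -27 - 5628 = -5655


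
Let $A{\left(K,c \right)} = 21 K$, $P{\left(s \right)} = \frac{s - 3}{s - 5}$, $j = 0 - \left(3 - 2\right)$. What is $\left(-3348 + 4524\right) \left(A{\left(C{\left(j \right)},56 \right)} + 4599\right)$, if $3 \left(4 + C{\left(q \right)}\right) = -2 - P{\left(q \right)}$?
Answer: $5287688$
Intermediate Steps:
$j = -1$ ($j = 0 - 1 = -1$)
$P{\left(s \right)} = \frac{-3 + s}{-5 + s}$
$C{\left(q \right)} = - \frac{14}{3} - \frac{-3 + q}{3 \left(-5 + q\right)}$ ($C{\left(q \right)} = -4 + \frac{-2 - \frac{-3 + q}{-5 + q}}{3} = -4 - \left(\frac{2}{3} + \frac{-3 + q}{3 \left(-5 + q\right)}\right) = - \frac{14}{3} - \frac{-3 + q}{3 \left(-5 + q\right)}$)
$\left(-3348 + 4524\right) \left(A{\left(C{\left(j \right)},56 \right)} + 4599\right) = \left(-3348 + 4524\right) \left(21 \frac{73 - -15}{3 \left(-5 - 1\right)} + 4599\right) = 1176 \left(21 \frac{73 + 15}{3 \left(-6\right)} + 4599\right) = 1176 \left(21 \cdot \frac{1}{3} \left(- \frac{1}{6}\right) 88 + 4599\right) = 1176 \left(21 \left(- \frac{44}{9}\right) + 4599\right) = 1176 \left(- \frac{308}{3} + 4599\right) = 1176 \cdot \frac{13489}{3} = 5287688$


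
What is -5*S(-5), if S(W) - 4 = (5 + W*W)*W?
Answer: 730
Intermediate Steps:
S(W) = 4 + W*(5 + W²) (S(W) = 4 + (5 + W*W)*W = 4 + (5 + W²)*W = 4 + W*(5 + W²))
-5*S(-5) = -5*(4 + (-5)³ + 5*(-5)) = -5*(4 - 125 - 25) = -5*(-146) = 730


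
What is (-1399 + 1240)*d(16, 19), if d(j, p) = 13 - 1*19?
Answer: 954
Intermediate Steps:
d(j, p) = -6 (d(j, p) = 13 - 19 = -6)
(-1399 + 1240)*d(16, 19) = (-1399 + 1240)*(-6) = -159*(-6) = 954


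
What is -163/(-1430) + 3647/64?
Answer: 2612821/45760 ≈ 57.098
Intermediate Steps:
-163/(-1430) + 3647/64 = -163*(-1/1430) + 3647*(1/64) = 163/1430 + 3647/64 = 2612821/45760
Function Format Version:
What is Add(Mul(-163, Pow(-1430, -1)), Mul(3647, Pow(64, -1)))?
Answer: Rational(2612821, 45760) ≈ 57.098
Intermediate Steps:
Add(Mul(-163, Pow(-1430, -1)), Mul(3647, Pow(64, -1))) = Add(Mul(-163, Rational(-1, 1430)), Mul(3647, Rational(1, 64))) = Add(Rational(163, 1430), Rational(3647, 64)) = Rational(2612821, 45760)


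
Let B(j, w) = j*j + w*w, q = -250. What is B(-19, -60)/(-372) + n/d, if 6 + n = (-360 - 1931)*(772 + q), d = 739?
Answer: -447804955/274908 ≈ -1628.9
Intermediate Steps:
B(j, w) = j² + w²
n = -1195908 (n = -6 + (-360 - 1931)*(772 - 250) = -6 - 2291*522 = -6 - 1195902 = -1195908)
B(-19, -60)/(-372) + n/d = ((-19)² + (-60)²)/(-372) - 1195908/739 = (361 + 3600)*(-1/372) - 1195908*1/739 = 3961*(-1/372) - 1195908/739 = -3961/372 - 1195908/739 = -447804955/274908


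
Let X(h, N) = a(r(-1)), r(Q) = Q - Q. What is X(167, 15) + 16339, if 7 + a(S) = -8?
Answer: 16324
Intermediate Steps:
r(Q) = 0
a(S) = -15 (a(S) = -7 - 8 = -15)
X(h, N) = -15
X(167, 15) + 16339 = -15 + 16339 = 16324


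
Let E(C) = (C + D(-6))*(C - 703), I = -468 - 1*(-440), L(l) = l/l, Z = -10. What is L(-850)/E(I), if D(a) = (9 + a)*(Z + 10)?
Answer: 1/20468 ≈ 4.8857e-5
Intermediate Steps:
D(a) = 0 (D(a) = (9 + a)*(-10 + 10) = (9 + a)*0 = 0)
L(l) = 1
I = -28 (I = -468 + 440 = -28)
E(C) = C*(-703 + C) (E(C) = (C + 0)*(C - 703) = C*(-703 + C))
L(-850)/E(I) = 1/(-28*(-703 - 28)) = 1/(-28*(-731)) = 1/20468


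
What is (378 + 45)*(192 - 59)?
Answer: 56259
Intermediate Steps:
(378 + 45)*(192 - 59) = 423*133 = 56259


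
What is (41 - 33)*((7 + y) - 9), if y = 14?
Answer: 96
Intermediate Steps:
(41 - 33)*((7 + y) - 9) = (41 - 33)*((7 + 14) - 9) = 8*(21 - 9) = 8*12 = 96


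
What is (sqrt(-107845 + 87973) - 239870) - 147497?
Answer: -387367 + 12*I*sqrt(138) ≈ -3.8737e+5 + 140.97*I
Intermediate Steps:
(sqrt(-107845 + 87973) - 239870) - 147497 = (sqrt(-19872) - 239870) - 147497 = (12*I*sqrt(138) - 239870) - 147497 = (-239870 + 12*I*sqrt(138)) - 147497 = -387367 + 12*I*sqrt(138)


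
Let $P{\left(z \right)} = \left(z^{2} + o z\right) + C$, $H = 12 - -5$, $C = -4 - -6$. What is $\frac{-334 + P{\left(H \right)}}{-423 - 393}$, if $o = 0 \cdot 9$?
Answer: $\frac{43}{816} \approx 0.052696$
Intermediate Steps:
$C = 2$ ($C = -4 + 6 = 2$)
$H = 17$ ($H = 12 + 5 = 17$)
$o = 0$
$P{\left(z \right)} = 2 + z^{2}$ ($P{\left(z \right)} = \left(z^{2} + 0 z\right) + 2 = \left(z^{2} + 0\right) + 2 = z^{2} + 2 = 2 + z^{2}$)
$\frac{-334 + P{\left(H \right)}}{-423 - 393} = \frac{-334 + \left(2 + 17^{2}\right)}{-423 - 393} = \frac{-334 + \left(2 + 289\right)}{-816} = \left(-334 + 291\right) \left(- \frac{1}{816}\right) = \left(-43\right) \left(- \frac{1}{816}\right) = \frac{43}{816}$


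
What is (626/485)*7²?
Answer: 30674/485 ≈ 63.245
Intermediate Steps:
(626/485)*7² = (626*(1/485))*49 = (626/485)*49 = 30674/485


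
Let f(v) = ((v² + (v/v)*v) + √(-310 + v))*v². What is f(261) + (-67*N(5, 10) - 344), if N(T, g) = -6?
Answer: 4658250280 + 476847*I ≈ 4.6582e+9 + 4.7685e+5*I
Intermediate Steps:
f(v) = v²*(v + v² + √(-310 + v)) (f(v) = ((v² + 1*v) + √(-310 + v))*v² = ((v² + v) + √(-310 + v))*v² = ((v + v²) + √(-310 + v))*v² = (v + v² + √(-310 + v))*v² = v²*(v + v² + √(-310 + v)))
f(261) + (-67*N(5, 10) - 344) = 261²*(261 + 261² + √(-310 + 261)) + (-67*(-6) - 344) = 68121*(261 + 68121 + √(-49)) + (402 - 344) = 68121*(261 + 68121 + 7*I) + 58 = 68121*(68382 + 7*I) + 58 = (4658250222 + 476847*I) + 58 = 4658250280 + 476847*I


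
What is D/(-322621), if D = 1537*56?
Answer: -86072/322621 ≈ -0.26679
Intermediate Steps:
D = 86072
D/(-322621) = 86072/(-322621) = 86072*(-1/322621) = -86072/322621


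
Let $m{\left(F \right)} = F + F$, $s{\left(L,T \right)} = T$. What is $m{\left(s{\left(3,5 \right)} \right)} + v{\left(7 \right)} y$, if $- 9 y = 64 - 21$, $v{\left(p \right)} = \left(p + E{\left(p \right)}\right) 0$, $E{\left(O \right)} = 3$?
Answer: $10$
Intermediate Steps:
$v{\left(p \right)} = 0$ ($v{\left(p \right)} = \left(p + 3\right) 0 = \left(3 + p\right) 0 = 0$)
$m{\left(F \right)} = 2 F$
$y = - \frac{43}{9}$ ($y = - \frac{64 - 21}{9} = \left(- \frac{1}{9}\right) 43 = - \frac{43}{9} \approx -4.7778$)
$m{\left(s{\left(3,5 \right)} \right)} + v{\left(7 \right)} y = 2 \cdot 5 + 0 \left(- \frac{43}{9}\right) = 10 + 0 = 10$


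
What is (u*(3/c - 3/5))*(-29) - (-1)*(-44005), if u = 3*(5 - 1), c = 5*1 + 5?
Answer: -219503/5 ≈ -43901.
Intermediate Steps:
c = 10 (c = 5 + 5 = 10)
u = 12 (u = 3*4 = 12)
(u*(3/c - 3/5))*(-29) - (-1)*(-44005) = (12*(3/10 - 3/5))*(-29) - (-1)*(-44005) = (12*(3*(1/10) - 3*1/5))*(-29) - 1*44005 = (12*(3/10 - 3/5))*(-29) - 44005 = (12*(-3/10))*(-29) - 44005 = -18/5*(-29) - 44005 = 522/5 - 44005 = -219503/5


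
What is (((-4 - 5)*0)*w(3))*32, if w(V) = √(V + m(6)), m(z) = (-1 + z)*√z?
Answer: 0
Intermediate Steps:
m(z) = √z*(-1 + z)
w(V) = √(V + 5*√6) (w(V) = √(V + √6*(-1 + 6)) = √(V + √6*5) = √(V + 5*√6))
(((-4 - 5)*0)*w(3))*32 = (((-4 - 5)*0)*√(3 + 5*√6))*32 = ((-9*0)*√(3 + 5*√6))*32 = (0*√(3 + 5*√6))*32 = 0*32 = 0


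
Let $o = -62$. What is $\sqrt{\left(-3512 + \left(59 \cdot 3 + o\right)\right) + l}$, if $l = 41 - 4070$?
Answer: $i \sqrt{7426} \approx 86.174 i$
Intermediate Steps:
$l = -4029$ ($l = 41 - 4070 = -4029$)
$\sqrt{\left(-3512 + \left(59 \cdot 3 + o\right)\right) + l} = \sqrt{\left(-3512 + \left(59 \cdot 3 - 62\right)\right) - 4029} = \sqrt{\left(-3512 + \left(177 - 62\right)\right) - 4029} = \sqrt{\left(-3512 + 115\right) - 4029} = \sqrt{-3397 - 4029} = \sqrt{-7426} = i \sqrt{7426}$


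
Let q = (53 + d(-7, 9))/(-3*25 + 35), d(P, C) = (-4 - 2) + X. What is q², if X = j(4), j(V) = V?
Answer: 2601/1600 ≈ 1.6256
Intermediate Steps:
X = 4
d(P, C) = -2 (d(P, C) = (-4 - 2) + 4 = -6 + 4 = -2)
q = -51/40 (q = (53 - 2)/(-3*25 + 35) = 51/(-75 + 35) = 51/(-40) = 51*(-1/40) = -51/40 ≈ -1.2750)
q² = (-51/40)² = 2601/1600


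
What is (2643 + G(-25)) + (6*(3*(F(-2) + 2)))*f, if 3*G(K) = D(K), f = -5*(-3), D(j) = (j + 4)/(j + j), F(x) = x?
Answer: 132157/50 ≈ 2643.1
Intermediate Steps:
D(j) = (4 + j)/(2*j) (D(j) = (4 + j)/((2*j)) = (4 + j)*(1/(2*j)) = (4 + j)/(2*j))
f = 15
G(K) = (4 + K)/(6*K) (G(K) = ((4 + K)/(2*K))/3 = (4 + K)/(6*K))
(2643 + G(-25)) + (6*(3*(F(-2) + 2)))*f = (2643 + (⅙)*(4 - 25)/(-25)) + (6*(3*(-2 + 2)))*15 = (2643 + (⅙)*(-1/25)*(-21)) + (6*(3*0))*15 = (2643 + 7/50) + (6*0)*15 = 132157/50 + 0*15 = 132157/50 + 0 = 132157/50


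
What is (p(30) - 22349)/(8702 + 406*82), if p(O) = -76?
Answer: -7475/13998 ≈ -0.53401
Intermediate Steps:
(p(30) - 22349)/(8702 + 406*82) = (-76 - 22349)/(8702 + 406*82) = -22425/(8702 + 33292) = -22425/41994 = -22425*1/41994 = -7475/13998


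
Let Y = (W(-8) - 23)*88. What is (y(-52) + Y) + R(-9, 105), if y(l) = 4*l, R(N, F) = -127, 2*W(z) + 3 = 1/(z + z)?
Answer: -9975/4 ≈ -2493.8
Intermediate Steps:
W(z) = -3/2 + 1/(4*z) (W(z) = -3/2 + 1/(2*(z + z)) = -3/2 + 1/(2*((2*z))) = -3/2 + (1/(2*z))/2 = -3/2 + 1/(4*z))
Y = -8635/4 (Y = ((1/4)*(1 - 6*(-8))/(-8) - 23)*88 = ((1/4)*(-1/8)*(1 + 48) - 23)*88 = ((1/4)*(-1/8)*49 - 23)*88 = (-49/32 - 23)*88 = -785/32*88 = -8635/4 ≈ -2158.8)
(y(-52) + Y) + R(-9, 105) = (4*(-52) - 8635/4) - 127 = (-208 - 8635/4) - 127 = -9467/4 - 127 = -9975/4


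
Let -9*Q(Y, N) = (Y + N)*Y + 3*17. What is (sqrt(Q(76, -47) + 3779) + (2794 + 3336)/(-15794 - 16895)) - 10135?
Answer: -331309145/32689 + 2*sqrt(7939)/3 ≈ -10076.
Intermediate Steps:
Q(Y, N) = -17/3 - Y*(N + Y)/9 (Q(Y, N) = -((Y + N)*Y + 3*17)/9 = -((N + Y)*Y + 51)/9 = -(Y*(N + Y) + 51)/9 = -(51 + Y*(N + Y))/9 = -17/3 - Y*(N + Y)/9)
(sqrt(Q(76, -47) + 3779) + (2794 + 3336)/(-15794 - 16895)) - 10135 = (sqrt((-17/3 - 1/9*76**2 - 1/9*(-47)*76) + 3779) + (2794 + 3336)/(-15794 - 16895)) - 10135 = (sqrt((-17/3 - 1/9*5776 + 3572/9) + 3779) + 6130/(-32689)) - 10135 = (sqrt((-17/3 - 5776/9 + 3572/9) + 3779) + 6130*(-1/32689)) - 10135 = (sqrt(-2255/9 + 3779) - 6130/32689) - 10135 = (sqrt(31756/9) - 6130/32689) - 10135 = (2*sqrt(7939)/3 - 6130/32689) - 10135 = (-6130/32689 + 2*sqrt(7939)/3) - 10135 = -331309145/32689 + 2*sqrt(7939)/3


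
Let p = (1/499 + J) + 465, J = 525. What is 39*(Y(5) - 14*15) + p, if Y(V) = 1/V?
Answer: -17944534/2495 ≈ -7192.2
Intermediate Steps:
p = 494011/499 (p = (1/499 + 525) + 465 = 261976/499 + 465 = 494011/499 ≈ 990.00)
39*(Y(5) - 14*15) + p = 39*(1/5 - 14*15) + 494011/499 = 39*(1/5 - 210) + 494011/499 = 39*(-1049/5) + 494011/499 = -40911/5 + 494011/499 = -17944534/2495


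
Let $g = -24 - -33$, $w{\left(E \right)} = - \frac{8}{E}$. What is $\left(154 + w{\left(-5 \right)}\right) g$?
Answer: $\frac{7002}{5} \approx 1400.4$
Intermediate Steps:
$g = 9$ ($g = -24 + 33 = 9$)
$\left(154 + w{\left(-5 \right)}\right) g = \left(154 - \frac{8}{-5}\right) 9 = \left(154 - - \frac{8}{5}\right) 9 = \left(154 + \frac{8}{5}\right) 9 = \frac{778}{5} \cdot 9 = \frac{7002}{5}$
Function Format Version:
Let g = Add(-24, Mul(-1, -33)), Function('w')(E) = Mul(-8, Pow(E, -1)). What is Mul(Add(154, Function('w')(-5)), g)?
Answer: Rational(7002, 5) ≈ 1400.4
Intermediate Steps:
g = 9 (g = Add(-24, 33) = 9)
Mul(Add(154, Function('w')(-5)), g) = Mul(Add(154, Mul(-8, Pow(-5, -1))), 9) = Mul(Add(154, Mul(-8, Rational(-1, 5))), 9) = Mul(Add(154, Rational(8, 5)), 9) = Mul(Rational(778, 5), 9) = Rational(7002, 5)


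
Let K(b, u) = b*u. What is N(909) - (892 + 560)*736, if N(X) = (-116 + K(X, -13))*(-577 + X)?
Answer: -5030428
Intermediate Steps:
N(X) = (-577 + X)*(-116 - 13*X) (N(X) = (-116 + X*(-13))*(-577 + X) = (-116 - 13*X)*(-577 + X) = (-577 + X)*(-116 - 13*X))
N(909) - (892 + 560)*736 = (66932 - 13*909² + 7385*909) - (892 + 560)*736 = (66932 - 13*826281 + 6712965) - 1452*736 = (66932 - 10741653 + 6712965) - 1*1068672 = -3961756 - 1068672 = -5030428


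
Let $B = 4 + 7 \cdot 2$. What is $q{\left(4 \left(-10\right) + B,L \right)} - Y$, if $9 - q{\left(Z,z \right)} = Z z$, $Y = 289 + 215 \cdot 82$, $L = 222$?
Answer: $-13026$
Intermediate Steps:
$B = 18$ ($B = 4 + 14 = 18$)
$Y = 17919$ ($Y = 289 + 17630 = 17919$)
$q{\left(Z,z \right)} = 9 - Z z$
$q{\left(4 \left(-10\right) + B,L \right)} - Y = \left(9 - \left(4 \left(-10\right) + 18\right) 222\right) - 17919 = \left(9 - \left(-40 + 18\right) 222\right) - 17919 = \left(9 - \left(-22\right) 222\right) - 17919 = \left(9 + 4884\right) - 17919 = 4893 - 17919 = -13026$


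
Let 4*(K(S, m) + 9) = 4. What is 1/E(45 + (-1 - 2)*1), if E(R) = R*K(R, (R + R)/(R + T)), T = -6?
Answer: -1/336 ≈ -0.0029762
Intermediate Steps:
K(S, m) = -8 (K(S, m) = -9 + (¼)*4 = -9 + 1 = -8)
E(R) = -8*R (E(R) = R*(-8) = -8*R)
1/E(45 + (-1 - 2)*1) = 1/(-8*(45 + (-1 - 2)*1)) = 1/(-8*(45 - 3*1)) = 1/(-8*(45 - 3)) = 1/(-8*42) = 1/(-336) = -1/336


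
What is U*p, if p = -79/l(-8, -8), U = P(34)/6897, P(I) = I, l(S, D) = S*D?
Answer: -1343/220704 ≈ -0.0060851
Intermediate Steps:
l(S, D) = D*S
U = 34/6897 ≈ 0.0049297
p = -79/64 (p = -79/((-8*(-8))) = -79/64 ≈ -1.2344)
U*p = (34/6897)*(-79/64) = -1343/220704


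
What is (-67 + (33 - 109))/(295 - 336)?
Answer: 143/41 ≈ 3.4878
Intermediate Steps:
(-67 + (33 - 109))/(295 - 336) = (-67 - 76)/(-41) = -143*(-1/41) = 143/41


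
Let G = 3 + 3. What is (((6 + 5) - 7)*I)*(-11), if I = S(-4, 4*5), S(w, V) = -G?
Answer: 264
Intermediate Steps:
G = 6
S(w, V) = -6 (S(w, V) = -1*6 = -6)
I = -6
(((6 + 5) - 7)*I)*(-11) = (((6 + 5) - 7)*(-6))*(-11) = ((11 - 7)*(-6))*(-11) = (4*(-6))*(-11) = -24*(-11) = 264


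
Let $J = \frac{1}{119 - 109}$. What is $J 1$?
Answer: $\frac{1}{10} \approx 0.1$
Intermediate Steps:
$J = \frac{1}{10} \approx 0.1$
$J 1 = \frac{1}{10} \cdot 1 = \frac{1}{10}$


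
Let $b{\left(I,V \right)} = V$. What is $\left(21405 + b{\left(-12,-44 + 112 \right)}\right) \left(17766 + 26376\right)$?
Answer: $947861166$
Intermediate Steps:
$\left(21405 + b{\left(-12,-44 + 112 \right)}\right) \left(17766 + 26376\right) = \left(21405 + \left(-44 + 112\right)\right) \left(17766 + 26376\right) = \left(21405 + 68\right) 44142 = 21473 \cdot 44142 = 947861166$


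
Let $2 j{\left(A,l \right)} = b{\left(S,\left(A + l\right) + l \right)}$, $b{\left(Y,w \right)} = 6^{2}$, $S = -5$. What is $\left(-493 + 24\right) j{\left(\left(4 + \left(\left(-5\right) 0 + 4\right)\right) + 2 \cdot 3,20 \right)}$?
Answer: $-8442$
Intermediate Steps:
$b{\left(Y,w \right)} = 36$
$j{\left(A,l \right)} = 18$ ($j{\left(A,l \right)} = \frac{1}{2} \cdot 36 = 18$)
$\left(-493 + 24\right) j{\left(\left(4 + \left(\left(-5\right) 0 + 4\right)\right) + 2 \cdot 3,20 \right)} = \left(-493 + 24\right) 18 = \left(-469\right) 18 = -8442$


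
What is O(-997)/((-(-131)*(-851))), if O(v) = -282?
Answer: 282/111481 ≈ 0.0025296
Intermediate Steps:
O(-997)/((-(-131)*(-851))) = -282/((-(-131)*(-851))) = -282/((-1*111481)) = -282/(-111481) = -282*(-1/111481) = 282/111481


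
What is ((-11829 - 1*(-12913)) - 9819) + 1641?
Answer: -7094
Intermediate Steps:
((-11829 - 1*(-12913)) - 9819) + 1641 = ((-11829 + 12913) - 9819) + 1641 = (1084 - 9819) + 1641 = -8735 + 1641 = -7094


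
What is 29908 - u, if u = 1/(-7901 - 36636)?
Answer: 1332012597/44537 ≈ 29908.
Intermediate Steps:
u = -1/44537 (u = 1/(-44537) = -1/44537 ≈ -2.2453e-5)
29908 - u = 29908 - 1*(-1/44537) = 29908 + 1/44537 = 1332012597/44537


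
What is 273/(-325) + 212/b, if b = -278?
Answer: -5569/3475 ≈ -1.6026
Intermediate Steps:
273/(-325) + 212/b = 273/(-325) + 212/(-278) = 273*(-1/325) + 212*(-1/278) = -21/25 - 106/139 = -5569/3475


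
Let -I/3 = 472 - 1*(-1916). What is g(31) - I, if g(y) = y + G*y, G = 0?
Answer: 7195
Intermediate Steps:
g(y) = y (g(y) = y + 0*y = y + 0 = y)
I = -7164 (I = -3*(472 - 1*(-1916)) = -3*(472 + 1916) = -3*2388 = -7164)
g(31) - I = 31 - 1*(-7164) = 31 + 7164 = 7195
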